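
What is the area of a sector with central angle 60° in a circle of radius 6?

Sector area = πr² × θ/360
= π × 6² × 1/6
= π × 36 × 1/6
= 6*pi

6*pi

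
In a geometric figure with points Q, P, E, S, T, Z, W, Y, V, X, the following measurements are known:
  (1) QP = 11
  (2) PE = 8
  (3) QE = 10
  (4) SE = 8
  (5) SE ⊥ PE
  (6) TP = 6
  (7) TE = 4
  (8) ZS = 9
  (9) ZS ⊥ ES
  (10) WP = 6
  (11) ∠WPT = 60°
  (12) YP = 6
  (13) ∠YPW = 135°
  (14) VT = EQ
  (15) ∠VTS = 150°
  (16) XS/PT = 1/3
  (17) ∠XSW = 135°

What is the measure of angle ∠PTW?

Step 1: By the law of cosines on triangle TPW: TW² = 6² + 6² − 2·6·6·cos(60°) = 36, so TW = 6.
Step 2: By the inverse law of cosines on triangle PTW: cos(∠PTW) = (6² + 6² − 6²) / (2·6·6) = 36/72 = 0.5, so ∠PTW = 60°.

Therefore, the measure of angle ∠PTW = 60°.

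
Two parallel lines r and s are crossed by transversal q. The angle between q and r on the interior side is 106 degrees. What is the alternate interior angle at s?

Alternate interior angles formed by parallel lines and a transversal are equal.
The given angle is 106 degrees.
The alternate interior angle = 106 degrees.

106 degrees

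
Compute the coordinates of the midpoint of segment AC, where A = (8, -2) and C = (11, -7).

M = ((x₁ + x₂)/2, (y₁ + y₂)/2)
= ((8 + 11)/2, (-2 + -7)/2)
= (19/2, -9/2) = (19/2, -9/2)

(19/2, -9/2)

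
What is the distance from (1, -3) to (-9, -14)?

The horizontal distance is |-9 - 1| = 10 and the vertical distance is |-14 - -3| = 11.
By the Pythagorean theorem, d = sqrt(10^2 + 11^2) = sqrt(221).

sqrt(221)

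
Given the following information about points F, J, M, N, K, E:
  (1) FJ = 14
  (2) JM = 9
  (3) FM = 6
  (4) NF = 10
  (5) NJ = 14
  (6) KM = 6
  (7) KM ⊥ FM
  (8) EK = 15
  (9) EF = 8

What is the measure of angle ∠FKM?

Step 1: By the law of cosines on triangle KMF: KF² = 6² + 6² − 2·6·6·cos(90°) = 72, so KF = 6·√2.
Step 2: By the inverse law of cosines on triangle FKM: cos(∠FKM) = ((6·√2)² + 6² − 6²) / (2·6·√2·6) = 72/101.82 = 0.7071, so ∠FKM = 45°.

Therefore, the measure of angle ∠FKM = 45°.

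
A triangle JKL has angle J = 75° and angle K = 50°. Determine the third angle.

Let angle L = x. Then 75 + 50 + x = 180.
x = 180 - 125 = 55 degrees.

55 degrees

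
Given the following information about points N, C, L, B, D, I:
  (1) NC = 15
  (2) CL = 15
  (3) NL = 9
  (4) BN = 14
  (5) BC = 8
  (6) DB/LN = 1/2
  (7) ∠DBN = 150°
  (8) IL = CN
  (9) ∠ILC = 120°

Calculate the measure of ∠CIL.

From the given relations: IL = CN = 15.
Step 1: By the law of cosines on triangle ILC: IC² = 15² + 15² − 2·15·15·cos(120°) = 675, so IC = 15·√3.
Step 2: By the inverse law of cosines on triangle CIL: cos(∠CIL) = ((15·√3)² + 15² − 15²) / (2·15·√3·15) = 675/779.42 = 0.866, so ∠CIL = 30°.

Therefore, the measure of angle ∠CIL = 30°.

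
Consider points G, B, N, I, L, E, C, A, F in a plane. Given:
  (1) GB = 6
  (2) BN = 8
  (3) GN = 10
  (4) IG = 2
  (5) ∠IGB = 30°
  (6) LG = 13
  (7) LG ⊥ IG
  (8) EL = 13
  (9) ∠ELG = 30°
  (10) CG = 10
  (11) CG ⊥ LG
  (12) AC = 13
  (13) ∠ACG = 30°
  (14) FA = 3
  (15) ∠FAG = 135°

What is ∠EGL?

Step 1: By the law of cosines on triangle GLE: GE² = 13² + 13² − 2·13·13·cos(30°) = 45.28, so GE ≈ 6.73.
Step 2: By the inverse law of cosines on triangle EGL: cos(∠EGL) = (6.73² + 13² − 13²) / (2·6.73·13) = 45.28/174.96 = 0.2588, so ∠EGL = 75°.

Therefore, the measure of angle ∠EGL = 75°.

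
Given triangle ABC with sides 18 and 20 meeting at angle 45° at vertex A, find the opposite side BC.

Law of cosines: BC^2 = 18^2 + 20^2 - 2(18)(20)cos(45°) = 724 - 360*sqrt(2), so BC = 2*sqrt(181 - 90*sqrt(2)).

2*sqrt(181 - 90*sqrt(2))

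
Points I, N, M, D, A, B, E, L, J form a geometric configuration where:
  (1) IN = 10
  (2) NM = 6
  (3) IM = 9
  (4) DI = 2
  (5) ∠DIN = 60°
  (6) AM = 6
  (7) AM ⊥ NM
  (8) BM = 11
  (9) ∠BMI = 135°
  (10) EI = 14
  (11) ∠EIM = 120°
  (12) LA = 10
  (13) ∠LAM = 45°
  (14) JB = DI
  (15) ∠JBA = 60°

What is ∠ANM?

Step 1: By the law of cosines on triangle NMA: NA² = 6² + 6² − 2·6·6·cos(90°) = 72, so NA = 6·√2.
Step 2: By the inverse law of cosines on triangle ANM: cos(∠ANM) = ((6·√2)² + 6² − 6²) / (2·6·√2·6) = 72/101.82 = 0.7071, so ∠ANM = 45°.

Therefore, the measure of angle ∠ANM = 45°.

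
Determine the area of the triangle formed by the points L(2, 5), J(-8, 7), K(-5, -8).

Using the Shoelace formula for a triangle:
Area = (1/2)|x0(y1 - y2) + x1(y2 - y0) + x2(y0 - y1)|
Area = (1/2)|2(7 - -8) + -8(-8 - 5) + -5(5 - 7)|
Area = (1/2)|30 + 104 + 10|
Area = (1/2)|144|
Area = (1/2)(144)
Area = 72

72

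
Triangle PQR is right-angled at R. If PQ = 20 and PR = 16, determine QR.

By the Pythagorean theorem: QR^2 = PQ^2 - PR^2
QR^2 = 20^2 - 16^2 = 400 - 256 = 144
QR = sqrt(144) = 12

12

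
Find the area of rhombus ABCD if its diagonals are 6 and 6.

Area of a rhombus = (d1 * d2) / 2
Area = (6 * 6) / 2
Area = 36 / 2
Area = 18

18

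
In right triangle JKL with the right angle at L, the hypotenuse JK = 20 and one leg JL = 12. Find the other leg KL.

By the Pythagorean theorem: KL^2 = JK^2 - JL^2
KL^2 = 20^2 - 12^2 = 400 - 144 = 256
KL = sqrt(256) = 16

16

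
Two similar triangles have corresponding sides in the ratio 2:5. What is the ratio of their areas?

The ratio of areas of similar triangles equals the square of the side ratio.
Side ratio = 2:5
Area ratio = (2/5)^2 = 4/25 = 4:25

4:25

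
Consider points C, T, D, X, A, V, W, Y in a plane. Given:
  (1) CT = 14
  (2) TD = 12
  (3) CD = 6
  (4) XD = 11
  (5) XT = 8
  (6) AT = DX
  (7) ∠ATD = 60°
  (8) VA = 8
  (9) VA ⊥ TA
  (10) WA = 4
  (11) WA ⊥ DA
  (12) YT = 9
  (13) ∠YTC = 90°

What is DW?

From the given relations: AT = DX = 11.
Step 1: By the law of cosines on triangle DTA: DA² = 12² + 11² − 2·12·11·cos(60°) = 133, so DA = √133.
Step 2: By the law of cosines on triangle DAW: DW² = √133² + 4² − 2·√133·4·cos(90°) = 149, so DW = √149.

Therefore, the length of DW = √149.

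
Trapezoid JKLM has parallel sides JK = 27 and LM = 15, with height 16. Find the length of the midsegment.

The midsegment of a trapezoid = (base1 + base2) / 2
midsegment = (27 + 15) / 2
midsegment = 42 / 2
midsegment = 21

21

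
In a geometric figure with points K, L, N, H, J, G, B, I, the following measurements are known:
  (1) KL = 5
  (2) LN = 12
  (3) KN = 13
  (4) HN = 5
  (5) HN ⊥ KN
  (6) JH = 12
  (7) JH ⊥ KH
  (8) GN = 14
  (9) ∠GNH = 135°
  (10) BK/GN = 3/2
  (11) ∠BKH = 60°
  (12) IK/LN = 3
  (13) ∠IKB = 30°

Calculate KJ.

Step 1: By the law of cosines on triangle HNK: HK² = 5² + 13² − 2·5·13·cos(90°) = 194, so HK = √194.
Step 2: By the law of cosines on triangle KHJ: KJ² = √194² + 12² − 2·√194·12·cos(90°) = 338, so KJ = 13·√2.

Therefore, the length of KJ = 13·√2.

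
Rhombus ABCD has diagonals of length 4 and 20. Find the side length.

The diagonals of a rhombus bisect each other at right angles.
Half-diagonals: 4/2 = 2 and 20/2 = 10
side = sqrt(2^2 + 10^2)
side = sqrt(4 + 100)
side = sqrt(104) = 2*sqrt(26)

2*sqrt(26)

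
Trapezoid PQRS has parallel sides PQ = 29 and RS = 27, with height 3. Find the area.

Area = (29 + 27) * 3 / 2 = 168 / 2 = 84

84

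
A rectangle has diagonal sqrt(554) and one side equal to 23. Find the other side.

b = sqrt(d^2 - a^2) = sqrt(554 - 529) = sqrt(25) = 5

5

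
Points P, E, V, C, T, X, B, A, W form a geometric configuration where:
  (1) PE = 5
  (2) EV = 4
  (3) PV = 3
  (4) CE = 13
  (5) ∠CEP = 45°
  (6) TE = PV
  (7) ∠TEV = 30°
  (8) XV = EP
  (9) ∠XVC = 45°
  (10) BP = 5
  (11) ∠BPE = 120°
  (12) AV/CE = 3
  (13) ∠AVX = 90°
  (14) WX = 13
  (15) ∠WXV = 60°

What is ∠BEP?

Step 1: By the law of cosines on triangle EPB: EB² = 5² + 5² − 2·5·5·cos(120°) = 75, so EB = 5·√3.
Step 2: By the inverse law of cosines on triangle BEP: cos(∠BEP) = ((5·√3)² + 5² − 5²) / (2·5·√3·5) = 75/86.6 = 0.866, so ∠BEP = 30°.

Therefore, the measure of angle ∠BEP = 30°.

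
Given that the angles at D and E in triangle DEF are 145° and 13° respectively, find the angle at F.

By the triangle angle sum property, the three interior angles of any triangle add up to 180°.
We know angle D = 145° and angle E = 13°, so their sum is 158°.
Therefore angle F = 180° - 158° = 22°.

22 degrees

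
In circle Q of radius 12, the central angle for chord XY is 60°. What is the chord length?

Drop a perpendicular from the center to the chord, bisecting both the chord and the central angle.
Each half-chord = r sin(θ/2) = 12 sin(30°).
The full chord = 2 × 12 × sin(30°) = 12.

12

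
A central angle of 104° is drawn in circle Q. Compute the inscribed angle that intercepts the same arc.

By the inscribed angle theorem, the inscribed angle is half the central angle.
Inscribed angle = 104° / 2 = 52°

52°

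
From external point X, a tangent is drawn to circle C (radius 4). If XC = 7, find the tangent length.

Let T be the point of tangency. Then CT ⊥ XT (radius ⊥ tangent).
In right triangle CTX: CX² = CT² + XT²
7² = 4² + XT²
XT² = 33, XT = sqrt(33)

sqrt(33)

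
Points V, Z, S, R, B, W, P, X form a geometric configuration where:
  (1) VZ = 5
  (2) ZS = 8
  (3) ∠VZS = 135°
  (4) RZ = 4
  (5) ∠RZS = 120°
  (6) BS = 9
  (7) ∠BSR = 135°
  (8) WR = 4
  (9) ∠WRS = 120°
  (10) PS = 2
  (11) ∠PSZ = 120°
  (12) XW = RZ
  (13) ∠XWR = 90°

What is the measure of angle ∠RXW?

From the given relations: XW = RZ = 4.
Step 1: By the law of cosines on triangle XWR: XR² = 4² + 4² − 2·4·4·cos(90°) = 32, so XR = 4·√2.
Step 2: By the inverse law of cosines on triangle RXW: cos(∠RXW) = ((4·√2)² + 4² − 4²) / (2·4·√2·4) = 32/45.25 = 0.7071, so ∠RXW = 45°.

Therefore, the measure of angle ∠RXW = 45°.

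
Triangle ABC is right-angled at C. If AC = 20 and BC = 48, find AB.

By the Pythagorean theorem: AB^2 = AC^2 + BC^2
AB^2 = 20^2 + 48^2 = 400 + 2304 = 2704
AB = sqrt(2704) = 52

52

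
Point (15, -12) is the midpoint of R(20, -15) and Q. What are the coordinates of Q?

Using the midpoint formula: M = ((x1 + x2)/2, (y1 + y2)/2)
We know M = (15, -12) and R = (20, -15)
For x: 15 = (20 + x2)/2, so x2 = 2*15 - 20 = 10
For y: -12 = (-15 + y2)/2, so y2 = 2*-12 - -15 = -9
Q = (10, -9)

(10, -9)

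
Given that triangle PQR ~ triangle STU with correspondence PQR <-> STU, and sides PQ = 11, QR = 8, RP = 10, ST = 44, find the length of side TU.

Similar triangles have proportional sides. Setting up the proportion:
ST / PQ = TU / QR
44 / 11 = TU / 8
TU = 8 * 44 / 11 = 32.

32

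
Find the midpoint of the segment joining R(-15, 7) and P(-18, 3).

The midpoint is the point halfway along the segment.
Move half the horizontal distance: -15 + (-18 - -15)/2 = -15 + -3/2 = -33/2
Move half the vertical distance: 7 + (3 - 7)/2 = 7 + -4/2 = 5
Midpoint = (-33/2, 5)

(-33/2, 5)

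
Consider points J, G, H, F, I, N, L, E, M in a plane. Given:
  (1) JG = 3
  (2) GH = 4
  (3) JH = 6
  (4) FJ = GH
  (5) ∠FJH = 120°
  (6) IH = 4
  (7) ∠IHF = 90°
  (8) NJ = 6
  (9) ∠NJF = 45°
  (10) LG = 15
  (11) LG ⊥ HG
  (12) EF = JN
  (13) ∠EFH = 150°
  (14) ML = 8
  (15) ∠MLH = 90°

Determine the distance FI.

From the given relations: FJ = GH = 4.
Step 1: By the law of cosines on triangle FJH: FH² = 4² + 6² − 2·4·6·cos(120°) = 76, so FH = 2·√19.
Step 2: By the law of cosines on triangle FHI: FI² = (2·√19)² + 4² − 2·2·√19·4·cos(90°) = 92, so FI = 2·√23.

Therefore, the length of FI = 2·√23.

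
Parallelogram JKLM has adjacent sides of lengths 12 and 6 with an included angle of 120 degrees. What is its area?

Area = 12 * 6 * sin(120°) = 72 * sqrt(3)/2 = 36*sqrt(3)

36*sqrt(3)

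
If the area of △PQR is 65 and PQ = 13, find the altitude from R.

height = 2 * 65 / 13 = 10

10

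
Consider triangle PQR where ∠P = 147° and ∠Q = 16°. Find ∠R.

angle R = 180 - 147 - 16 = 17 degrees.

17 degrees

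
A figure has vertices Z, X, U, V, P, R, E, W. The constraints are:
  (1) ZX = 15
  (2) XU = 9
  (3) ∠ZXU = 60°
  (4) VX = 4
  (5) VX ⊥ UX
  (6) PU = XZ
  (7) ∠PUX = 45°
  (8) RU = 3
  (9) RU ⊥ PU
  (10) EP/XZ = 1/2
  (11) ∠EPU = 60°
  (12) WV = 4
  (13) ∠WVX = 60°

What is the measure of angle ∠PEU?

From the given relations: EP = 1/2·XZ = 1/2·15 ≈ 7.5; PU = XZ = 15.
Step 1: By the law of cosines on triangle EPU: EU² = 7.5² + 15² − 2·7.5·15·cos(60°) = 168.75, so EU ≈ 12.99.
Step 2: By the inverse law of cosines on triangle PEU: cos(∠PEU) = (7.5² + 12.99² − 15²) / (2·7.5·12.99) = 0/194.86 = 0, so ∠PEU = 90°.

Therefore, the measure of angle ∠PEU = 90°.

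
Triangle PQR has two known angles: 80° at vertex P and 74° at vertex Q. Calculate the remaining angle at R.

The interior angles sum to 180°: angle R = 180 - 80 - 74 = 26°.
The triangle is acute (angles 80°, 74°, 26°).

26 degrees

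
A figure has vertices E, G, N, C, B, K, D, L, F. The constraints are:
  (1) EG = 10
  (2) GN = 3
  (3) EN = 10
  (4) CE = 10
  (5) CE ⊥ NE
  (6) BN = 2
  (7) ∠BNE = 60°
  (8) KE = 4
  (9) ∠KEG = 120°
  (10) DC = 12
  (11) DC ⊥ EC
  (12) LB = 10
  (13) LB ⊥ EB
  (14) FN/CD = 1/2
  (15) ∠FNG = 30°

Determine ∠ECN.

Step 1: By the law of cosines on triangle CEN: CN² = 10² + 10² − 2·10·10·cos(90°) = 200, so CN = 10·√2.
Step 2: By the inverse law of cosines on triangle ECN: cos(∠ECN) = (10² + (10·√2)² − 10²) / (2·10·10·√2) = 200/282.84 = 0.7071, so ∠ECN = 45°.

Therefore, the measure of angle ∠ECN = 45°.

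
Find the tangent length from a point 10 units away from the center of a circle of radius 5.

tangent = √(d² - r²) = √(10² - 5²) = √(100 - 25) = √75 = 5*sqrt(3)

5*sqrt(3)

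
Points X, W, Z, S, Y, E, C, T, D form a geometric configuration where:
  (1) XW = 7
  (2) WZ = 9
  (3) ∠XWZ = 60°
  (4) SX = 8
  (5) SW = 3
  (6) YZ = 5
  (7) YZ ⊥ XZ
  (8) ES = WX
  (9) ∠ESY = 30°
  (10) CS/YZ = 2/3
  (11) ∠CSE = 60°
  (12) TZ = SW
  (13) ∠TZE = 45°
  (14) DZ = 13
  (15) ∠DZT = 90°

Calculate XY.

Step 1: By the law of cosines on triangle ZWX: ZX² = 9² + 7² − 2·9·7·cos(60°) = 67, so ZX = √67.
Step 2: By the law of cosines on triangle XZY: XY² = √67² + 5² − 2·√67·5·cos(90°) = 92, so XY = 2·√23.

Therefore, the length of XY = 2·√23.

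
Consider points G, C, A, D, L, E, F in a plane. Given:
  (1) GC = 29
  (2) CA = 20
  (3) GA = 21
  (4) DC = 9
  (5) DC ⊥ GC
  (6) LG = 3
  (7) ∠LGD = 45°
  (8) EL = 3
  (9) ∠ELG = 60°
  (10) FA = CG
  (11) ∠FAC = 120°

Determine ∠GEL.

Step 1: By the law of cosines on triangle ELG: EG² = 3² + 3² − 2·3·3·cos(60°) = 9, so EG = 3.
Step 2: By the inverse law of cosines on triangle GEL: cos(∠GEL) = (3² + 3² − 3²) / (2·3·3) = 9/18 = 0.5, so ∠GEL = 60°.

Therefore, the measure of angle ∠GEL = 60°.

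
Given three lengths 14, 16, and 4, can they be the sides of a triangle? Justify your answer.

Sort the sides: 4, 14, 16.
It suffices to check that the sum of the two smallest exceeds the largest:
4 + 14 = 18 > 16. ✓
Yes, a valid triangle can be formed.

Yes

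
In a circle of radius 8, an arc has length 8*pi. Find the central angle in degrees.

θ = 360 × 8*pi / (2π × 8) = 180° (rearranging arc length formula).

180°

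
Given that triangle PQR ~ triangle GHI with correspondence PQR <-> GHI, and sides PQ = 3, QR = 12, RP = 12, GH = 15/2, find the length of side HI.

Since the triangles are similar, the ratio of corresponding sides is constant.
Scale factor k = GH / PQ = 15/2 / 3 = 5/2
HI = k * QR = 5/2 * 12 = 30

30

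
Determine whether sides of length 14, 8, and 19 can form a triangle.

Yes.
The triangle inequality requires that the sum of any two sides exceeds the third.
Here 8 + 14 = 22 > 19, so the condition is met.

Yes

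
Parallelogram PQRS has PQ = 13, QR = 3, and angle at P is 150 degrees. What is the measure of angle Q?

In a parallelogram, consecutive angles are supplementary (sum to 180°).
angle Q = 180 - angle P
angle Q = 180 - 150
angle Q = 30 degrees

30 degrees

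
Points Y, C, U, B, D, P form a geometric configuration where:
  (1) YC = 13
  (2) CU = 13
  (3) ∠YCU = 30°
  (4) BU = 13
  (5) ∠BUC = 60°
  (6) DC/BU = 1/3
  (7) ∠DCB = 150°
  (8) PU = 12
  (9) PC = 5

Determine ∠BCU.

Step 1: By the law of cosines on triangle CUB: CB² = 13² + 13² − 2·13·13·cos(60°) = 169, so CB = 13.
Step 2: By the inverse law of cosines on triangle BCU: cos(∠BCU) = (13² + 13² − 13²) / (2·13·13) = 169/338 = 0.5, so ∠BCU = 60°.

Therefore, the measure of angle ∠BCU = 60°.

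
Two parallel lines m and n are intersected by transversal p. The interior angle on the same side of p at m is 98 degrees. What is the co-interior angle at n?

Co-interior angles (same-side interior) formed by parallel lines and a transversal are supplementary (sum to 180 degrees).
The given angle is 98 degrees.
The co-interior angle = 180 - 98 = 82 degrees.

82 degrees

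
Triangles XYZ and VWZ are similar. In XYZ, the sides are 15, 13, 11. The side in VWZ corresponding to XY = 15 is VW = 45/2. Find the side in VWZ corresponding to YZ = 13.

Since the triangles are similar, the ratio of corresponding sides is constant.
Scale factor k = VW / XY = 45/2 / 15 = 3/2
WZ = k * YZ = 3/2 * 13 = 39/2

39/2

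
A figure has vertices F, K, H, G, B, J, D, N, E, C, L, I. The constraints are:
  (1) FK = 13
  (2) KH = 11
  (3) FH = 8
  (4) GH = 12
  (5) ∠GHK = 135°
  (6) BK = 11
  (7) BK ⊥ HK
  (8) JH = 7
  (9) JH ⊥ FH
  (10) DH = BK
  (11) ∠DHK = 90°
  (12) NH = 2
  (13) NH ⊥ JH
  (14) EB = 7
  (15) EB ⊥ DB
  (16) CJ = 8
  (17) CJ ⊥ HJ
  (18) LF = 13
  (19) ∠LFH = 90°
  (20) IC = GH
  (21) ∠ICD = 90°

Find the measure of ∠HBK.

Step 1: By the law of cosines on triangle BKH: BH² = 11² + 11² − 2·11·11·cos(90°) = 242, so BH = 11·√2.
Step 2: By the inverse law of cosines on triangle HBK: cos(∠HBK) = ((11·√2)² + 11² − 11²) / (2·11·√2·11) = 242/342.24 = 0.7071, so ∠HBK = 45°.

Therefore, the measure of angle ∠HBK = 45°.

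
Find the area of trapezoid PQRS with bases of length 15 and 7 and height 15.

Area = (15 + 7) * 15 / 2 = 330 / 2 = 165

165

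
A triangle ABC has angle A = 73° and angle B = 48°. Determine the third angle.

angle C = 180 - 73 - 48 = 59 degrees.

59 degrees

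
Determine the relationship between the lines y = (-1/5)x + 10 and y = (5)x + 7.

Slope of line 1: m1 = -1/5
Slope of line 2: m2 = 5
Two lines are perpendicular when the product of their slopes is -1 (negative reciprocals).
m1 * m2 = (-1/5) * (5) = -1, confirming perpendicularity.

Perpendicular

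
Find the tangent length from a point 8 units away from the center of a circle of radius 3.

Let T be the point of tangency. Then OT ⊥ MT (radius ⊥ tangent).
In right triangle OTM: OM² = OT² + MT²
8² = 3² + MT²
MT² = 55, MT = sqrt(55)

sqrt(55)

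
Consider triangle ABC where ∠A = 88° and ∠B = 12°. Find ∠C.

angle C = 180 - 88 - 12 = 80 degrees.

80 degrees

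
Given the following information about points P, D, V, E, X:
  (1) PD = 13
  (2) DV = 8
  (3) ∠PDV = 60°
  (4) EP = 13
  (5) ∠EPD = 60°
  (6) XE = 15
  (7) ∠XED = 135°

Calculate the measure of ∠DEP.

Step 1: By the law of cosines on triangle EPD: ED² = 13² + 13² − 2·13·13·cos(60°) = 169, so ED = 13.
Step 2: By the inverse law of cosines on triangle DEP: cos(∠DEP) = (13² + 13² − 13²) / (2·13·13) = 169/338 = 0.5, so ∠DEP = 60°.

Therefore, the measure of angle ∠DEP = 60°.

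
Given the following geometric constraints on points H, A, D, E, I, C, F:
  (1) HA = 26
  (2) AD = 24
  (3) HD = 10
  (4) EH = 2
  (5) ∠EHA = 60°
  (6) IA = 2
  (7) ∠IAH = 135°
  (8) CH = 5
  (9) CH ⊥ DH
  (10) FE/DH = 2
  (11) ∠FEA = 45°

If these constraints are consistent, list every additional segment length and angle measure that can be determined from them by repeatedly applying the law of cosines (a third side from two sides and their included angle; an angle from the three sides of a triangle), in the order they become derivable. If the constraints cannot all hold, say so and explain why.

The constraints are consistent. Derivable facts, in order:
After 1 step:
- AE = 2·√157
- DC = 5·√5
- HI ≈ 27.45
- ∠ADH = 90°
- ∠AHD = 67.38°
- ∠DAH = 22.62°
After 2 steps:
- AF ≈ 17.87
- ∠AEH = 116.04°
- ∠AHI = 2.95°
- ∠AIH = 42.05°
- ∠CDH = 26.57°
- ∠DCH = 63.43°
- ∠EAH = 3.96°
After 3 steps:
- ∠AFE = 82.67°
- ∠EAF = 52.33°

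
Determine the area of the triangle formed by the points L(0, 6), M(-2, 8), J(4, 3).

The Shoelace formula computes the area from vertex coordinates by summing cross products.
For vertices (0,6), (-2,8), (4,3):
Signed sum = 0*8 - -2*6 + -2*3 - 4*8 + 4*6 - 0*3
= 12 + -38 + 24 = -2
Area = (1/2)|-2| = 1.

1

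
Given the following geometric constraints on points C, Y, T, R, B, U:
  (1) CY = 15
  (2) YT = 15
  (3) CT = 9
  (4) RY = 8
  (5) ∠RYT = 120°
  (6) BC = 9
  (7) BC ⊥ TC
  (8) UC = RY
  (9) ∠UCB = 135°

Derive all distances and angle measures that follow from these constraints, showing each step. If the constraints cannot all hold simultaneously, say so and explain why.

The constraints are consistent.

From the given relations:
  UC = RY = 8

Step 1: From TY = 15, YR = 8, and ∠TYR = 120°, by the law of cosines:
  TR² = TY² + YR² - 2·TY·YR·cos(120°) = 225 + 64 + 120 = 409
  TR ≈ 20.22

Step 2: From TC = 9, CB = 9, and ∠TCB = 90°, by the law of cosines:
  TB² = TC² + CB² - 2·TC·CB·cos(90°) = 81 + 81 - 0 = 162
  TB = 9·√2

Step 3: From BC = 9, CU = 8, and ∠BCU = 135°, by the law of cosines:
  BU² = BC² + CU² - 2·BC·CU·cos(135°) = 81 + 64 + 101.8 = 246.8
  BU ≈ 15.71

Step 4: From CT = 9, CY = 15, TY = 15, by the inverse law of cosines:
  cos(∠TCY) = (CT² + CY² - TY²) / (2·CT·CY)
  ∠TCY = 72.54°

Step 5: From YC = 15, YT = 15, CT = 9, by the inverse law of cosines:
  cos(∠CYT) = (YC² + YT² - CT²) / (2·YC·YT)
  ∠CYT = 34.92°

Step 6: From TC = 9, TY = 15, CY = 15, by the inverse law of cosines:
  cos(∠CTY) = (TC² + TY² - CY²) / (2·TC·TY)
  ∠CTY = 72.54°

Step 7: From TB = 9·√2, TC = 9, BC = 9, by the inverse law of cosines:
  cos(∠BTC) = (TB² + TC² - BC²) / (2·TB·TC)
  ∠BTC = 45°

Step 8: From TR = 20.22, TY = 15, RY = 8, by the inverse law of cosines:
  cos(∠RTY) = (TR² + TY² - RY²) / (2·TR·TY)
  ∠RTY = 20.03°

Step 9: From RT = 20.22, RY = 8, TY = 15, by the inverse law of cosines:
  cos(∠TRY) = (RT² + RY² - TY²) / (2·RT·RY)
  ∠TRY = 39.97°

Step 10: From BC = 9, BT = 9·√2, CT = 9, by the inverse law of cosines:
  cos(∠CBT) = (BC² + BT² - CT²) / (2·BC·BT)
  ∠CBT = 45°

Step 11: From BC = 9, BU = 15.71, CU = 8, by the inverse law of cosines:
  cos(∠CBU) = (BC² + BU² - CU²) / (2·BC·BU)
  ∠CBU = 21.1°

Step 12: From UB = 15.71, UC = 8, BC = 9, by the inverse law of cosines:
  cos(∠BUC) = (UB² + UC² - BC²) / (2·UB·UC)
  ∠BUC = 23.9°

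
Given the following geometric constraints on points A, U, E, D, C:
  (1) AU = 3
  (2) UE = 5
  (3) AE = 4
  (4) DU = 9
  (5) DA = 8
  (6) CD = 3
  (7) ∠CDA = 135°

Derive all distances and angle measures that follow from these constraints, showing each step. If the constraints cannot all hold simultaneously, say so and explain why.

The constraints are consistent.

Step 1: From AD = 8, DC = 3, and ∠ADC = 135°, by the law of cosines:
  AC² = AD² + DC² - 2·AD·DC·cos(135°) = 64 + 9 + 33.94 = 106.9
  AC ≈ 10.34

Step 2: From AD = 8, AU = 3, DU = 9, by the inverse law of cosines:
  cos(∠DAU) = (AD² + AU² - DU²) / (2·AD·AU)
  ∠DAU = 99.59°

Step 3: From AE = 4, AU = 3, EU = 5, by the inverse law of cosines:
  cos(∠EAU) = (AE² + AU² - EU²) / (2·AE·AU)
  ∠EAU = 90°

Step 4: From UA = 3, UD = 9, AD = 8, by the inverse law of cosines:
  cos(∠AUD) = (UA² + UD² - AD²) / (2·UA·UD)
  ∠AUD = 61.22°

Step 5: From UA = 3, UE = 5, AE = 4, by the inverse law of cosines:
  cos(∠AUE) = (UA² + UE² - AE²) / (2·UA·UE)
  ∠AUE = 53.13°

Step 6: From EA = 4, EU = 5, AU = 3, by the inverse law of cosines:
  cos(∠AEU) = (EA² + EU² - AU²) / (2·EA·EU)
  ∠AEU = 36.87°

Step 7: From DA = 8, DU = 9, AU = 3, by the inverse law of cosines:
  cos(∠ADU) = (DA² + DU² - AU²) / (2·DA·DU)
  ∠ADU = 19.19°

Step 8: From AC = 10.34, AD = 8, CD = 3, by the inverse law of cosines:
  cos(∠CAD) = (AC² + AD² - CD²) / (2·AC·AD)
  ∠CAD = 11.84°

Step 9: From CA = 10.34, CD = 3, AD = 8, by the inverse law of cosines:
  cos(∠ACD) = (CA² + CD² - AD²) / (2·CA·CD)
  ∠ACD = 33.16°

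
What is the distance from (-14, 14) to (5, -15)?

The horizontal distance is |5 - -14| = 19 and the vertical distance is |-15 - 14| = 29.
By the Pythagorean theorem, d = sqrt(19^2 + 29^2) = sqrt(1202).

sqrt(1202)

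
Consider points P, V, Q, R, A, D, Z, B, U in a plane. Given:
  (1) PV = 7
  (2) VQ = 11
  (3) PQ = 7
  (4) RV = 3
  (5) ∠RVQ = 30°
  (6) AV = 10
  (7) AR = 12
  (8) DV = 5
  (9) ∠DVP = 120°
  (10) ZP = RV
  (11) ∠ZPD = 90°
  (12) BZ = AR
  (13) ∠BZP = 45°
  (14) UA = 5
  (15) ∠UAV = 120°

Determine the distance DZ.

From the given relations: ZP = RV = 3.
Step 1: By the law of cosines on triangle DVP: DP² = 5² + 7² − 2·5·7·cos(120°) = 109, so DP = √109.
Step 2: By the law of cosines on triangle DPZ: DZ² = √109² + 3² − 2·√109·3·cos(90°) = 118, so DZ = √118.

Therefore, the length of DZ = √118.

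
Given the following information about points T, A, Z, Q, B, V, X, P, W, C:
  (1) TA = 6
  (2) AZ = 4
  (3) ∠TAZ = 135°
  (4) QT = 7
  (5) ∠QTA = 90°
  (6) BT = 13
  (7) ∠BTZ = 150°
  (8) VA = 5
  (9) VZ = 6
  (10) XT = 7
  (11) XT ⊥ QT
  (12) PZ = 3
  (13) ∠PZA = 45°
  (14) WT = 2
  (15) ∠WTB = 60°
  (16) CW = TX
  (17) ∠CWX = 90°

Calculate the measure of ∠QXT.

Step 1: By the law of cosines on triangle XTQ: XQ² = 7² + 7² − 2·7·7·cos(90°) = 98, so XQ = 7·√2.
Step 2: By the inverse law of cosines on triangle QXT: cos(∠QXT) = ((7·√2)² + 7² − 7²) / (2·7·√2·7) = 98/138.59 = 0.7071, so ∠QXT = 45°.

Therefore, the measure of angle ∠QXT = 45°.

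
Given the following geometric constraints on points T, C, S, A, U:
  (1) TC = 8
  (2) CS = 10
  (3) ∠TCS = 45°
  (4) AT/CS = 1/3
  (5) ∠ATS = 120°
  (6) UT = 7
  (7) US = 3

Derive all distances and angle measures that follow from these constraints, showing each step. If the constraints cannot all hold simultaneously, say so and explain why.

The constraints are consistent.

From the given relations:
  AT = 1/3·CS = 1/3·10 ≈ 3.33

Step 1: From TC = 8, CS = 10, and ∠TCS = 45°, by the law of cosines:
  TS² = TC² + CS² - 2·TC·CS·cos(45°) = 64 + 100 - 113.1 = 50.86
  TS ≈ 7.13

Step 2: From ST = 7.13, TA = 3.33, and ∠STA = 120°, by the law of cosines:
  SA² = ST² + TA² - 2·ST·TA·cos(120°) = 50.86 + 11.11 + 23.77 = 85.75
  SA ≈ 9.26

Step 3: From TC = 8, TS = 7.13, CS = 10, by the inverse law of cosines:
  cos(∠CTS) = (TC² + TS² - CS²) / (2·TC·TS)
  ∠CTS = 82.52°

Step 4: From TS = 7.13, TU = 7, SU = 3, by the inverse law of cosines:
  cos(∠STU) = (TS² + TU² - SU²) / (2·TS·TU)
  ∠STU = 24.49°

Step 5: From SC = 10, ST = 7.13, CT = 8, by the inverse law of cosines:
  cos(∠CST) = (SC² + ST² - CT²) / (2·SC·ST)
  ∠CST = 52.48°

Step 6: From ST = 7.13, SU = 3, TU = 7, by the inverse law of cosines:
  cos(∠TSU) = (ST² + SU² - TU²) / (2·ST·SU)
  ∠TSU = 75.29°

Step 7: From US = 3, UT = 7, ST = 7.13, by the inverse law of cosines:
  cos(∠SUT) = (US² + UT² - ST²) / (2·US·UT)
  ∠SUT = 80.22°

Step 8: From SA = 9.26, ST = 7.13, AT = 3.33, by the inverse law of cosines:
  cos(∠AST) = (SA² + ST² - AT²) / (2·SA·ST)
  ∠AST = 18.16°

Step 9: From AS = 9.26, AT = 3.33, ST = 7.13, by the inverse law of cosines:
  cos(∠SAT) = (AS² + AT² - ST²) / (2·AS·AT)
  ∠SAT = 41.84°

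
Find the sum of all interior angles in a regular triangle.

The sum of interior angles of an n-sided polygon is (n - 2) * 180.
For n = 3: (3 - 2) * 180 = 1 * 180 = 180 degrees.

180 degrees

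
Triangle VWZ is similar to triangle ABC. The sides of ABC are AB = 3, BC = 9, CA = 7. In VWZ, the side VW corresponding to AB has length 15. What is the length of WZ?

Since the triangles are similar, the ratio of corresponding sides is constant.
Scale factor k = VW / AB = 15 / 3 = 5
WZ = k * BC = 5 * 9 = 45

45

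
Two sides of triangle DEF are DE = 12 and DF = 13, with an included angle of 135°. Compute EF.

Law of cosines: EF^2 = 12^2 + 13^2 - 2(12)(13)cos(135°) = 156*sqrt(2) + 313, so EF = sqrt(156*sqrt(2) + 313).

sqrt(156*sqrt(2) + 313)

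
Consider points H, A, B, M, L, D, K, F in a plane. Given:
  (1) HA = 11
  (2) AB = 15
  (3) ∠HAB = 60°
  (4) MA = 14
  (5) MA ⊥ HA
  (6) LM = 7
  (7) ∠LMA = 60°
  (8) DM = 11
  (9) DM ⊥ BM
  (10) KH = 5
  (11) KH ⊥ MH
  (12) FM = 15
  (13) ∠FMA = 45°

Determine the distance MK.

Step 1: By the law of cosines on triangle HAM: HM² = 11² + 14² − 2·11·14·cos(90°) = 317, so HM ≈ 17.8.
Step 2: By the law of cosines on triangle MHK: MK² = 17.8² + 5² − 2·17.8·5·cos(90°) = 342, so MK = 3·√38.

Therefore, the length of MK = 3·√38.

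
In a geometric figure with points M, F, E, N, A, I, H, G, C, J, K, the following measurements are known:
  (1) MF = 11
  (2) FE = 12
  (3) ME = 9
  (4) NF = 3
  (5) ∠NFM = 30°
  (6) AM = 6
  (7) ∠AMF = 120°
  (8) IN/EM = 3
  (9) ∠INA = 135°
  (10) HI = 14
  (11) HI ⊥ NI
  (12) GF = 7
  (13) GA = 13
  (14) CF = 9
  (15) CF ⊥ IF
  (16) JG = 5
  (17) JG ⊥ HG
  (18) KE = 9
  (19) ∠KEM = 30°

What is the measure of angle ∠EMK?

Step 1: By the law of cosines on triangle MEK: MK² = 9² + 9² − 2·9·9·cos(30°) = 21.7, so MK ≈ 4.66.
Step 2: By the inverse law of cosines on triangle EMK: cos(∠EMK) = (9² + 4.66² − 9²) / (2·9·4.66) = 21.7/83.86 = 0.2588, so ∠EMK = 75°.

Therefore, the measure of angle ∠EMK = 75°.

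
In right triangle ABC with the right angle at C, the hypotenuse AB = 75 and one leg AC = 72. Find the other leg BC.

Rearranging the Pythagorean theorem to solve for the unknown leg:
leg^2 = hypotenuse^2 - known_leg^2 = 5625 - 5184 = 441
leg = sqrt(441) = 21.

21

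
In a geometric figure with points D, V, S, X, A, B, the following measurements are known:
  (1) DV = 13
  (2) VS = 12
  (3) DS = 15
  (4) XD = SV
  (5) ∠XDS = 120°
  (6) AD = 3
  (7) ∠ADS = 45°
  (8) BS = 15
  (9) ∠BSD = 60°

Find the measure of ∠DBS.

Step 1: By the law of cosines on triangle BSD: BD² = 15² + 15² − 2·15·15·cos(60°) = 225, so BD = 15.
Step 2: By the inverse law of cosines on triangle DBS: cos(∠DBS) = (15² + 15² − 15²) / (2·15·15) = 225/450 = 0.5, so ∠DBS = 60°.

Therefore, the measure of angle ∠DBS = 60°.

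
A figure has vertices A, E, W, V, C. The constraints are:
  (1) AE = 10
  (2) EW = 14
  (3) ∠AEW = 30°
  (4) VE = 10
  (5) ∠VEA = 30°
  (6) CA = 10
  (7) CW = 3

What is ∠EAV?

Step 1: By the law of cosines on triangle AEV: AV² = 10² + 10² − 2·10·10·cos(30°) = 26.79, so AV ≈ 5.18.
Step 2: By the inverse law of cosines on triangle EAV: cos(∠EAV) = (10² + 5.18² − 10²) / (2·10·5.18) = 26.79/103.53 = 0.2588, so ∠EAV = 75°.

Therefore, the measure of angle ∠EAV = 75°.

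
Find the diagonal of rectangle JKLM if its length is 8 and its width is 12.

Using the Pythagorean theorem:
d² = 8² + 12² = 64 + 144 = 208
d = sqrt(208) = 4*sqrt(13)

4*sqrt(13)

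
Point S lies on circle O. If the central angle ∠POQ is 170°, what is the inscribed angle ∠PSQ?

Inscribed angle = 170° / 2 = 85° (inscribed angle theorem).

85°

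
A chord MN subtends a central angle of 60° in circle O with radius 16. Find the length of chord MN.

Drop a perpendicular from the center to the chord, bisecting both the chord and the central angle.
Each half-chord = r sin(θ/2) = 16 sin(30°).
The full chord = 2 × 16 × sin(30°) = 16.

16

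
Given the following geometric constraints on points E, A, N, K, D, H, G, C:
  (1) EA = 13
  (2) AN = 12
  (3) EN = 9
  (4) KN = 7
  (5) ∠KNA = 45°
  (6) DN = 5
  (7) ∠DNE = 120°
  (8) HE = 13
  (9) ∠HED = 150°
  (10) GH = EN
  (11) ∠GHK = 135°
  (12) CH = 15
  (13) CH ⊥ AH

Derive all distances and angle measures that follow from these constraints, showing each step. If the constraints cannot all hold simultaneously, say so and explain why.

The constraints are consistent.

From the given relations:
  GH = EN = 9

Step 1: From EN = 9, ND = 5, and ∠END = 120°, by the law of cosines:
  ED² = EN² + ND² - 2·EN·ND·cos(120°) = 81 + 25 + 45 = 151
  ED = √151

Step 2: From AN = 12, NK = 7, and ∠ANK = 45°, by the law of cosines:
  AK² = AN² + NK² - 2·AN·NK·cos(45°) = 144 + 49 - 118.8 = 74.21
  AK ≈ 8.61

Step 3: From EA = 13, EN = 9, AN = 12, by the inverse law of cosines:
  cos(∠AEN) = (EA² + EN² - AN²) / (2·EA·EN)
  ∠AEN = 63.06°

Step 4: From AE = 13, AN = 12, EN = 9, by the inverse law of cosines:
  cos(∠EAN) = (AE² + AN² - EN²) / (2·AE·AN)
  ∠EAN = 41.96°

Step 5: From NA = 12, NE = 9, AE = 13, by the inverse law of cosines:
  cos(∠ANE) = (NA² + NE² - AE²) / (2·NA·NE)
  ∠ANE = 74.97°

Step 6: From DE = √151, EH = 13, and ∠DEH = 150°, by the law of cosines:
  DH² = DE² + EH² - 2·DE·EH·cos(150°) = 151 + 169 + 276.7 = 596.7
  DH ≈ 24.43

Step 7: From ED = √151, EN = 9, DN = 5, by the inverse law of cosines:
  cos(∠DEN) = (ED² + EN² - DN²) / (2·ED·EN)
  ∠DEN = 20.63°

Step 8: From AK = 8.61, AN = 12, KN = 7, by the inverse law of cosines:
  cos(∠KAN) = (AK² + AN² - KN²) / (2·AK·AN)
  ∠KAN = 35.07°

Step 9: From KA = 8.61, KN = 7, AN = 12, by the inverse law of cosines:
  cos(∠AKN) = (KA² + KN² - AN²) / (2·KA·KN)
  ∠AKN = 99.93°

Step 10: From DE = √151, DN = 5, EN = 9, by the inverse law of cosines:
  cos(∠EDN) = (DE² + DN² - EN²) / (2·DE·DN)
  ∠EDN = 39.37°

Step 11: From DE = √151, DH = 24.43, EH = 13, by the inverse law of cosines:
  cos(∠EDH) = (DE² + DH² - EH²) / (2·DE·DH)
  ∠EDH = 15.43°

Step 12: From HD = 24.43, HE = 13, DE = √151, by the inverse law of cosines:
  cos(∠DHE) = (HD² + HE² - DE²) / (2·HD·HE)
  ∠DHE = 14.57°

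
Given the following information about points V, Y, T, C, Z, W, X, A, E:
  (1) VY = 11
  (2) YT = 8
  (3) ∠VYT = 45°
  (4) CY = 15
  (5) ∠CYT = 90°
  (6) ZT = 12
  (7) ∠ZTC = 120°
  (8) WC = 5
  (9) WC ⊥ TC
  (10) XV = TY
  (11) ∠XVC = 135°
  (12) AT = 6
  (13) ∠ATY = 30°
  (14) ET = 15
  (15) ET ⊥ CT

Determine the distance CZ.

Step 1: By the law of cosines on triangle CYT: CT² = 15² + 8² − 2·15·8·cos(90°) = 289, so CT = 17.
Step 2: By the law of cosines on triangle CTZ: CZ² = 17² + 12² − 2·17·12·cos(120°) = 637, so CZ = 7·√13.

Therefore, the length of CZ = 7·√13.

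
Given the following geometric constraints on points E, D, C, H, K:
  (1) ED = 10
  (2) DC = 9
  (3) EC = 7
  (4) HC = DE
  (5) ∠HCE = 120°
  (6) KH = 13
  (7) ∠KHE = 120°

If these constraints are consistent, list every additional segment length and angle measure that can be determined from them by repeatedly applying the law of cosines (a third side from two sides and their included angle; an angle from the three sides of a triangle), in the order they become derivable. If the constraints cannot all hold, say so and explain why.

The constraints are consistent. Derivable facts, in order:
After 1 step:
- EH ≈ 14.8
- ∠CDE = 42.83°
- ∠CED = 60.94°
- ∠DCE = 76.23°
After 2 steps:
- EK ≈ 24.09
- ∠CEH = 35.82°
- ∠CHE = 24.18°
After 3 steps:
- ∠EKH = 32.14°
- ∠HEK = 27.86°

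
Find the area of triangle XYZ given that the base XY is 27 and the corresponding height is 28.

Area = (1/2)(27)(28) = 378

378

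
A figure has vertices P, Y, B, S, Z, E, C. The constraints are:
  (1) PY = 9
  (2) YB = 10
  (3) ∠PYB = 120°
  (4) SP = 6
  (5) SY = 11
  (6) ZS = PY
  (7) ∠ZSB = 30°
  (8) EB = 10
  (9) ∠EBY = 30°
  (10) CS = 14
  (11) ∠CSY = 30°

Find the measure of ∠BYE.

Step 1: By the law of cosines on triangle YBE: YE² = 10² + 10² − 2·10·10·cos(30°) = 26.79, so YE ≈ 5.18.
Step 2: By the inverse law of cosines on triangle BYE: cos(∠BYE) = (10² + 5.18² − 10²) / (2·10·5.18) = 26.79/103.53 = 0.2588, so ∠BYE = 75°.

Therefore, the measure of angle ∠BYE = 75°.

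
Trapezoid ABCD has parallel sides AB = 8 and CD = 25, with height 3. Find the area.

Area of a trapezoid = (base1 + base2) * height / 2
Area = (8 + 25) * 3 / 2
Area = 33 * 3 / 2
Area = 99 / 2
Area = 99/2

99/2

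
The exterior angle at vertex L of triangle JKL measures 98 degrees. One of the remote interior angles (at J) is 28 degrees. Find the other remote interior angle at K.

By the exterior angle theorem: exterior angle = sum of remote interior angles.
98 = 28 + angle K
angle K = 98 - 28 = 70 degrees

70 degrees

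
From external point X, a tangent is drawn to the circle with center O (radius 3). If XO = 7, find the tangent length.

The tangent, radius, and line from the external point to the center form a right triangle.
The right angle is where the tangent meets the radius.
By the Pythagorean theorem: tangent² + 3² = 7²
tangent² = 49 - 9 = 40
tangent = 2*sqrt(10)

2*sqrt(10)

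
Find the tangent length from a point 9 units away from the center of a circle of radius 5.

Let T be the point of tangency. Then OT ⊥ MT (radius ⊥ tangent).
In right triangle OTM: OM² = OT² + MT²
9² = 5² + MT²
MT² = 56, MT = 2*sqrt(14)

2*sqrt(14)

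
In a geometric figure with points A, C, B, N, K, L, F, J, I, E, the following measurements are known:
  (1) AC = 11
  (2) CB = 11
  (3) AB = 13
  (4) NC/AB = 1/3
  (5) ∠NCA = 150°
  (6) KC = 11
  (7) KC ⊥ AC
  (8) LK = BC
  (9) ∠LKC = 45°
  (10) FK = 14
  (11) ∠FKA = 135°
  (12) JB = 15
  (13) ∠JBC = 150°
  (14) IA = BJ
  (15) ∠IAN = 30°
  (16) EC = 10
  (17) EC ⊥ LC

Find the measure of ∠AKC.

Step 1: By the law of cosines on triangle KCA: KA² = 11² + 11² − 2·11·11·cos(90°) = 242, so KA = 11·√2.
Step 2: By the inverse law of cosines on triangle AKC: cos(∠AKC) = ((11·√2)² + 11² − 11²) / (2·11·√2·11) = 242/342.24 = 0.7071, so ∠AKC = 45°.

Therefore, the measure of angle ∠AKC = 45°.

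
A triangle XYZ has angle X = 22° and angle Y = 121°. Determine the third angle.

Let angle Z = x. Then 22 + 121 + x = 180.
x = 180 - 143 = 37 degrees.

37 degrees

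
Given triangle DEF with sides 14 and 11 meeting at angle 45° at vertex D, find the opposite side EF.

By the law of cosines: EF^2 = DE^2 + DF^2 - 2*DE*DF*cos(D)
EF^2 = 14^2 + 11^2 - 2*14*11*cos(45°)
EF^2 = 196 + 121 - 308*(sqrt(2)/2)
EF^2 = 317 - 154*sqrt(2)
EF = sqrt(317 - 154*sqrt(2))

sqrt(317 - 154*sqrt(2))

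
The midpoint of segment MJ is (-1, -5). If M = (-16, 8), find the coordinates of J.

Using the midpoint formula: M = ((x1 + x2)/2, (y1 + y2)/2)
We know M = (-1, -5) and M = (-16, 8)
For x: -1 = (-16 + x2)/2, so x2 = 2*-1 - -16 = 14
For y: -5 = (8 + y2)/2, so y2 = 2*-5 - 8 = -18
J = (14, -18)

(14, -18)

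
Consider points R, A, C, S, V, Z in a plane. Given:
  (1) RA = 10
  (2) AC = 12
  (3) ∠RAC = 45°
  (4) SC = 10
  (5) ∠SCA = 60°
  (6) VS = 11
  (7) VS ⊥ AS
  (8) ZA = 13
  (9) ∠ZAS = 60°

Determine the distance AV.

Step 1: By the law of cosines on triangle SCA: SA² = 10² + 12² − 2·10·12·cos(60°) = 124, so SA = 2·√31.
Step 2: By the law of cosines on triangle ASV: AV² = (2·√31)² + 11² − 2·2·√31·11·cos(90°) = 245, so AV = 7·√5.

Therefore, the length of AV = 7·√5.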